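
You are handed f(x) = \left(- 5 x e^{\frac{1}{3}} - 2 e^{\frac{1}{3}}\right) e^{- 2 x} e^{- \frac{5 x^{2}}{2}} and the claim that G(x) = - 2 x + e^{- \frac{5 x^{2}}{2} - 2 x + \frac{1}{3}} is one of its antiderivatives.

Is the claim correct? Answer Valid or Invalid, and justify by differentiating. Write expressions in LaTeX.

Invalid: d/dx[G] - f = -2, which is not 0.

d/dx[G] = \left(- 5 x - \frac{2 e^{2 x} e^{\frac{5 x^{2}}{2}}}{e^{\frac{1}{3}}} - 2\right) e^{\frac{1}{3}} e^{- 2 x} e^{- \frac{5 x^{2}}{2}}
d/dx[G] - f(x) = -2 != 0.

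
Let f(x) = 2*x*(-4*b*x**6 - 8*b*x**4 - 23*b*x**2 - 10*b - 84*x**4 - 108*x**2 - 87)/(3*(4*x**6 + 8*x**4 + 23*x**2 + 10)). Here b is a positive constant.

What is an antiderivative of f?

Since d/dx undoes antidifferentiation here, F'(x) = f(x) is required of F(x).
Check: d/dx[-(b*x**2 + 3*log(2*x**2 + 1) + 9*log(x**4 + 3*x**2/2 + 5))/3] = (-8*b*x**7 - 16*b*x**5 - 46*b*x**3 - 20*b*x - 168*x**5 - 216*x**3 - 174*x)/(12*x**6 + 24*x**4 + 69*x**2 + 30), which equals f(x).

An antiderivative is F(x) = -(b*x**2 + 3*log(2*x**2 + 1) + 9*log(x**4 + 3*x**2/2 + 5))/3.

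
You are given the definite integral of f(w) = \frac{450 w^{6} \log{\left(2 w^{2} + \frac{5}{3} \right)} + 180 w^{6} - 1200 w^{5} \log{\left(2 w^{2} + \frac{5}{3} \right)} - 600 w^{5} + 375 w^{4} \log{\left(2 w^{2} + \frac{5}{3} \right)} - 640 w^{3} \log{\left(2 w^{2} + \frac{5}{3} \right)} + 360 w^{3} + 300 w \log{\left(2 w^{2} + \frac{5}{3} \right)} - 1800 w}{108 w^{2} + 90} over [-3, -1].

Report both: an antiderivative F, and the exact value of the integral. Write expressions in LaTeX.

Antiderivative: F(w) = - \frac{5 \left(- \frac{w^{5}}{2} + \frac{5 w^{4}}{3} - w^{2} + 5\right) \log{\left(2 w^{2} + \frac{5}{3} \right)}}{3}; value = - \frac{185 \log{\left(\frac{11}{3} \right)}}{18} + \frac{2525 \log{\left(\frac{59}{3} \right)}}{6}

Recognize the product-rule pattern: f = u'v + uv' with u = \frac{5 w^{5}}{6} - \frac{25 w^{4}}{9} + \frac{5 w^{2}}{3} - \frac{25}{3}, v = \log{\left(2 w^{2} + \frac{5}{3} \right)}, so integration by parts undoes it.
F(w) = - \frac{5 \left(- \frac{w^{5}}{2} + \frac{5 w^{4}}{3} - w^{2} + 5\right) \log{\left(2 w^{2} + \frac{5}{3} \right)}}{3} is an antiderivative of f.
Check: d/dw[- \frac{5 \left(- \frac{w^{5}}{2} + \frac{5 w^{4}}{3} - w^{2} + 5\right) \log{\left(2 w^{2} + \frac{5}{3} \right)}}{3}] = \frac{450 w^{6} \log{\left(2 w^{2} + \frac{5}{3} \right)} + 180 w^{6} - 1200 w^{5} \log{\left(2 w^{2} + \frac{5}{3} \right)} - 600 w^{5} + 375 w^{4} \log{\left(2 w^{2} + \frac{5}{3} \right)} - 640 w^{3} \log{\left(2 w^{2} + \frac{5}{3} \right)} + 360 w^{3} + 300 w \log{\left(2 w^{2} + \frac{5}{3} \right)} - 1800 w}{108 w^{2} + 90} = f(w).
F(-1) = - \frac{185 \log{\left(\frac{11}{3} \right)}}{18}; F(-3) = - \frac{2525 \log{\left(\frac{59}{3} \right)}}{6}.
Integral = F(-1) - F(-3) = - \frac{185 \log{\left(\frac{11}{3} \right)}}{18} + \frac{2525 \log{\left(\frac{59}{3} \right)}}{6}.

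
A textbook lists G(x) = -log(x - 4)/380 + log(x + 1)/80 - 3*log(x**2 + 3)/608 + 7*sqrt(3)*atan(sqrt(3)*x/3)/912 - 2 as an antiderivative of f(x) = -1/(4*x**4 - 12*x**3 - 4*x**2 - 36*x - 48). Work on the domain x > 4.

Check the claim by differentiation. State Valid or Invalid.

Valid: G'(x) = f(x).

d/dx[G] = -1/(4*x**4 - 12*x**3 - 4*x**2 - 36*x - 48)
This equals f(x) exactly, so the claim holds.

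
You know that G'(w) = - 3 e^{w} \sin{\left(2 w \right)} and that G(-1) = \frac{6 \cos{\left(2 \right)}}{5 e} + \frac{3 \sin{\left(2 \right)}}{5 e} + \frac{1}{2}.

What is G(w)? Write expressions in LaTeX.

G(w) = - \frac{3 e^{w} \sin{\left(2 w \right)}}{5} + \frac{6 e^{w} \cos{\left(2 w \right)}}{5} + \frac{1}{2}

Any candidate G(w) must reproduce the stated G'(w) exactly.
A general antiderivative is - \frac{3 e^{w} \sin{\left(2 w \right)}}{5} + \frac{6 e^{w} \cos{\left(2 w \right)}}{5} + C.
The condition gives C = \frac{6 \cos{\left(2 \right)}}{5 e} + \frac{3 \sin{\left(2 \right)}}{5 e} + \frac{1}{2} - (\frac{6 \cos{\left(2 \right)}}{5 e} + \frac{3 \sin{\left(2 \right)}}{5 e}) = \frac{1}{2}.
So G(w) = - \frac{3 e^{w} \sin{\left(2 w \right)}}{5} + \frac{6 e^{w} \cos{\left(2 w \right)}}{5} + \frac{1}{2}.
Check: d/dw[- \frac{3 e^{w} \sin{\left(2 w \right)}}{5} + \frac{6 e^{w} \cos{\left(2 w \right)}}{5} + \frac{1}{2}] = - 3 e^{w} \sin{\left(2 w \right)} = G'(w).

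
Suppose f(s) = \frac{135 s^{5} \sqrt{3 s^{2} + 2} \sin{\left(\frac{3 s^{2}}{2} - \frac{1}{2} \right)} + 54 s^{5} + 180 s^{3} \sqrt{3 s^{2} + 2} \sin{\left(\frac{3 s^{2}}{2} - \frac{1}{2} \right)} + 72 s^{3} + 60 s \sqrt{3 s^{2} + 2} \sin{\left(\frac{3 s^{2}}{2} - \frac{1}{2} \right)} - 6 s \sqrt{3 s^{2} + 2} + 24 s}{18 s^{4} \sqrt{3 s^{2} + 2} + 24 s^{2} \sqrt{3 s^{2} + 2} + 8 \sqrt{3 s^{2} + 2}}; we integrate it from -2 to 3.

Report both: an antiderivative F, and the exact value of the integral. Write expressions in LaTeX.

Recover f(s) by differentiating a candidate F(s); any mismatch rules it out.
F(s) = - \frac{- 6 s^{2} \sqrt{3 s^{2} + 2} + 15 s^{2} \cos{\left(\frac{3 s^{2}}{2} - \frac{1}{2} \right)} - 4 \sqrt{3 s^{2} + 2} + 10 \cos{\left(\frac{3 s^{2}}{2} - \frac{1}{2} \right)} - 1}{2 \left(3 s^{2} + 2\right)} is an antiderivative of f.
Check: d/ds[- \frac{- 6 s^{2} \sqrt{3 s^{2} + 2} + 15 s^{2} \cos{\left(\frac{3 s^{2}}{2} - \frac{1}{2} \right)} - 4 \sqrt{3 s^{2} + 2} + 10 \cos{\left(\frac{3 s^{2}}{2} - \frac{1}{2} \right)} - 1}{2 \left(3 s^{2} + 2\right)}] = \frac{135 s^{5} \sqrt{3 s^{2} + 2} \sin{\left(\frac{3 s^{2}}{2} - \frac{1}{2} \right)} + 54 s^{5} + 180 s^{3} \sqrt{3 s^{2} + 2} \sin{\left(\frac{3 s^{2}}{2} - \frac{1}{2} \right)} + 72 s^{3} + 60 s \sqrt{3 s^{2} + 2} \sin{\left(\frac{3 s^{2}}{2} - \frac{1}{2} \right)} - 6 s \sqrt{3 s^{2} + 2} + 24 s}{18 s^{4} \sqrt{3 s^{2} + 2} + 24 s^{2} \sqrt{3 s^{2} + 2} + 8 \sqrt{3 s^{2} + 2}} = f(s).
F(3) = - \frac{5 \cos{\left(13 \right)}}{2} + \frac{1}{58} + \sqrt{29}; F(-2) = - \frac{5 \cos{\left(\frac{11}{2} \right)}}{2} + \frac{1}{28} + \sqrt{14}.
Integral = F(3) - F(-2) = - \sqrt{14} - \frac{5 \cos{\left(13 \right)}}{2} - \frac{15}{812} + \frac{5 \cos{\left(\frac{11}{2} \right)}}{2} + \sqrt{29}.

Antiderivative: F(s) = - \frac{- 6 s^{2} \sqrt{3 s^{2} + 2} + 15 s^{2} \cos{\left(\frac{3 s^{2}}{2} - \frac{1}{2} \right)} - 4 \sqrt{3 s^{2} + 2} + 10 \cos{\left(\frac{3 s^{2}}{2} - \frac{1}{2} \right)} - 1}{2 \left(3 s^{2} + 2\right)}; value = - \sqrt{14} - \frac{5 \cos{\left(13 \right)}}{2} - \frac{15}{812} + \frac{5 \cos{\left(\frac{11}{2} \right)}}{2} + \sqrt{29}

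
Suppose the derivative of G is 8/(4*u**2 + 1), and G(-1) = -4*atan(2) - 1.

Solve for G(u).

For G(u) to be correct, d/du[G] must agree with the stated G'(u) identically.
A general antiderivative is 4*atan(2*u) + C.
The condition gives C = -4*atan(2) - 1 - (-4*atan(2)) = -1.
So G(u) = 4*atan(2*u) - 1.
Check: d/du[4*atan(2*u) - 1] = 8/(4*u**2 + 1) = G'(u).

G(u) = 4*atan(2*u) - 1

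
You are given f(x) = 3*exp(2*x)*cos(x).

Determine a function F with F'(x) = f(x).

An antiderivative is F(x) = 3*exp(2*x)*sin(x)/5 + 6*exp(2*x)*cos(x)/5.

Differentiate the proposed F(x) back; it has to land on f(x) exactly.
Check: d/dx[3*exp(2*x)*sin(x)/5 + 6*exp(2*x)*cos(x)/5] = 3*exp(2*x)*cos(x) = f(x).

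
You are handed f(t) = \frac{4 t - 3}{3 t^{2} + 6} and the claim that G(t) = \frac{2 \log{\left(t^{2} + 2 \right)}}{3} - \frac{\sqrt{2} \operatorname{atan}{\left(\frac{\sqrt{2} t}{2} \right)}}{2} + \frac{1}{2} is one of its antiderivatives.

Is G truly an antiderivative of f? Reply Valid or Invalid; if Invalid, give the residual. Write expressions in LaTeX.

Valid: G'(t) = f(t).

d/dt[G] = \frac{4 t - 3}{3 t^{2} + 6}
This equals f(t) exactly, so the claim holds.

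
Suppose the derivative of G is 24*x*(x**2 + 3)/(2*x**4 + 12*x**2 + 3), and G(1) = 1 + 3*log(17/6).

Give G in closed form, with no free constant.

The substitution u = x**4/3 + 2*x**2 + 1/2 works: G'(x) is exactly (dG/du)*(du/dx) for that inner function.
A general antiderivative is 3*log(x**4/3 + 2*x**2 + 1/2) + C.
The condition gives C = 1 + 3*log(17/6) - (3*log(17/6)) = 1.
So G(x) = 3*log(x**4/3 + 2*x**2 + 1/2) + 1.
Check: d/dx[3*log(x**4/3 + 2*x**2 + 1/2) + 1] = (24*x**3 + 72*x)/(2*x**4 + 12*x**2 + 3), which equals G'(x).

G(x) = 3*log(x**4/3 + 2*x**2 + 1/2) + 1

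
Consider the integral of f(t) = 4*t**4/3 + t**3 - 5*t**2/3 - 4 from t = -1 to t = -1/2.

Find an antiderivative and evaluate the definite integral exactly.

Antiderivative: F(t) = 4*t**5/15 + t**4/4 - 5*t**3/9 - 4*t; value = -7091/2880

Integrate term by term and add the pieces.
F(t) = 4*t**5/15 + t**4/4 - 5*t**3/9 - 4*t is an antiderivative of f.
Check: d/dt[4*t**5/15 + t**4/4 - 5*t**3/9 - 4*t] = 4*t**4/3 + t**3 - 5*t**2/3 - 4 = f(t).
F(-1/2) = 5981/2880; F(-1) = 817/180.
Integral = F(-1/2) - F(-1) = -7091/2880.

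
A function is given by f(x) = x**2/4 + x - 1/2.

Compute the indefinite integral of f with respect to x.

F(x) = x*(x**2 + 6*x - 6)/12 + C

Integrate term by term and add the pieces.
Check: d/dx[x*(x**2 + 6*x - 6)/12] = x**2/4 + x - 1/2 = f(x).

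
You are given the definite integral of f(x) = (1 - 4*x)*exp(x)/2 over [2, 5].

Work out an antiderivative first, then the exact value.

f has the shape u'v + uv' for u = 5/2 - 2*x and v = exp(x) — it is the derivative of the product u*v.
F(x) = (5 - 4*x)*exp(x)/2 is an antiderivative of f.
Check: d/dx[(5 - 4*x)*exp(x)/2] = -2*x*exp(x) + exp(x)/2, which equals f(x).
F(5) = -15*exp(5)/2; F(2) = -3*exp(2)/2.
Integral = F(5) - F(2) = -15*exp(5)/2 + 3*exp(2)/2.

Antiderivative: F(x) = (5 - 4*x)*exp(x)/2; value = -15*exp(5)/2 + 3*exp(2)/2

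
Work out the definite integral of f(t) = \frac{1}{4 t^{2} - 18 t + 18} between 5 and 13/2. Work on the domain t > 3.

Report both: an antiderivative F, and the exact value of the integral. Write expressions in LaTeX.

The denominator factors as 2 \left(t - 3\right) \left(2 t - 3\right); partial fractions split f into directly integrable pieces: - \frac{1}{3 \left(2 t - 3\right)} + \frac{1}{6 \left(t - 3\right)}.
F(t) = \frac{\log{\left(t - 3 \right)}}{6} - \frac{\log{\left(t - \frac{3}{2} \right)}}{6} is an antiderivative of f.
Check: d/dt[\frac{\log{\left(t - 3 \right)}}{6} - \frac{\log{\left(t - \frac{3}{2} \right)}}{6}] = \frac{1}{4 t^{2} - 18 t + 18} = f(t).
F(13/2) = - \frac{\log{\left(5 \right)}}{6} + \frac{\log{\left(\frac{7}{2} \right)}}{6}; F(5) = - \frac{\log{\left(\frac{7}{2} \right)}}{6} + \frac{\log{\left(2 \right)}}{6}.
Integral = F(13/2) - F(5) = - \frac{\log{\left(5 \right)}}{6} - \frac{\log{\left(2 \right)}}{6} + \frac{\log{\left(\frac{7}{2} \right)}}{3}.

Antiderivative: F(t) = \frac{\log{\left(t - 3 \right)}}{6} - \frac{\log{\left(t - \frac{3}{2} \right)}}{6}; value = - \frac{\log{\left(5 \right)}}{6} - \frac{\log{\left(2 \right)}}{6} + \frac{\log{\left(\frac{7}{2} \right)}}{3}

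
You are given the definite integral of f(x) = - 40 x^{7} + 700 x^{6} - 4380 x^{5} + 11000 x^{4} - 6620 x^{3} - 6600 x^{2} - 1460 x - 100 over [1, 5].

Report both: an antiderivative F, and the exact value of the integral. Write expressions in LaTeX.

Antiderivative: F(x) = - 5 x^{8} + 100 x^{7} - 730 x^{6} + 2200 x^{5} - 1655 x^{4} - 2200 x^{3} - 730 x^{2} - 100 x; value = 3120

f matches the chain-rule pattern g'(h)*h' with inner function h(x) = x^{2} - 5 x - 1; substituting u = h(x) collapses the integral.
F(x) = - 5 x^{8} + 100 x^{7} - 730 x^{6} + 2200 x^{5} - 1655 x^{4} - 2200 x^{3} - 730 x^{2} - 100 x is an antiderivative of f.
Check: d/dx[- 5 x^{8} + 100 x^{7} - 730 x^{6} + 2200 x^{5} - 1655 x^{4} - 2200 x^{3} - 730 x^{2} - 100 x] = - 40 x^{7} + 700 x^{6} - 4380 x^{5} + 11000 x^{4} - 6620 x^{3} - 6600 x^{2} - 1460 x - 100 = f(x).
F(5) = 0; F(1) = -3120.
Integral = F(5) - F(1) = 3120.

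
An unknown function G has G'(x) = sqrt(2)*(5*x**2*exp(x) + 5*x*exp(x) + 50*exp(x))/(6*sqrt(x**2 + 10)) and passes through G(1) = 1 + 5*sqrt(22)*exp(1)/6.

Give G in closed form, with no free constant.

G(x) = 5*sqrt(x**2/2 + 5)*exp(x)/3 + 1

G'(x) has the shape u'v + uv' for u = 5*sqrt(x**2/2 + 5)/3 and v = exp(x) — it is the derivative of the product u*v.
A general antiderivative is 5*sqrt(x**2/2 + 5)*exp(x)/3 + C.
The condition gives C = 1 + 5*sqrt(22)*exp(1)/6 - (5*sqrt(22)*exp(1)/6) = 1.
So G(x) = 5*sqrt(x**2/2 + 5)*exp(x)/3 + 1.
Check: d/dx[5*sqrt(x**2/2 + 5)*exp(x)/3 + 1] = sqrt(2)*(5*x**2*exp(x) + 5*x*exp(x) + 50*exp(x))/(6*sqrt(x**2 + 10)) = G'(x).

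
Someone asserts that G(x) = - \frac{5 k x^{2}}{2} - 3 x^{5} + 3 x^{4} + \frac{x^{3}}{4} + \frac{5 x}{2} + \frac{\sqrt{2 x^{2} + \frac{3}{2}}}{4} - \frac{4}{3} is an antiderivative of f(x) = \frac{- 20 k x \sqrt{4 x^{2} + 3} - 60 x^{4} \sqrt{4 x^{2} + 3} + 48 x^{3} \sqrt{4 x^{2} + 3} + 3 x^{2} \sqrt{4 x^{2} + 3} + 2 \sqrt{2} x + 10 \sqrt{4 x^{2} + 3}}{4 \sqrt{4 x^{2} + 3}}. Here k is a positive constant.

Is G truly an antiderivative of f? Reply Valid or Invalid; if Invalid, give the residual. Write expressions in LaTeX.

d/dx[G] = \frac{- 20 k x \sqrt{4 x^{2} + 3} - 60 x^{4} \sqrt{4 x^{2} + 3} + 48 x^{3} \sqrt{4 x^{2} + 3} + 3 x^{2} \sqrt{4 x^{2} + 3} + 2 \sqrt{2} x + 10 \sqrt{4 x^{2} + 3}}{4 \sqrt{4 x^{2} + 3}}
This equals f(x) exactly, so the claim holds.

Valid: G'(x) = f(x).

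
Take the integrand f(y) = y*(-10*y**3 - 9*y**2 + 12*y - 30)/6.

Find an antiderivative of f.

Since d/dy undoes antidifferentiation here, F'(y) = f(y) is required of F(y).
Check: d/dy[-y**2*(8*y**3 + 9*y**2 - 16*y + 60)/24] = -5*y**4/3 - 3*y**3/2 + 2*y**2 - 5*y, which equals f(y).

An antiderivative is F(y) = -y**2*(8*y**3 + 9*y**2 - 16*y + 60)/24.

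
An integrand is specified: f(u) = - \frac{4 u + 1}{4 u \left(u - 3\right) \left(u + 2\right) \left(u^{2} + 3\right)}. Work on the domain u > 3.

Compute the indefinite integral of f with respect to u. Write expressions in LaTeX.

The denominator factors as 4 u \left(u - 3\right) \left(u + 2\right) \left(u^{2} + 3\right); partial fractions split f into directly integrable pieces: - \frac{u - 5}{48 \left(u^{2} + 3\right)} + \frac{1}{40 \left(u + 2\right)} - \frac{13}{720 \left(u - 3\right)} + \frac{1}{72 u}.
Check: d/du[\frac{20 \log{\left(u \right)} - 26 \log{\left(u - 3 \right)} + 36 \log{\left(u + 2 \right)} - 15 \log{\left(u^{2} + 3 \right)} + 50 \sqrt{3} \operatorname{atan}{\left(\frac{\sqrt{3} u}{3} \right)}}{1440}] = \frac{- 4 u - 1}{4 u^{5} - 4 u^{4} - 12 u^{3} - 12 u^{2} - 72 u}, which equals f(u).

F(u) = \frac{20 \log{\left(u \right)} - 26 \log{\left(u - 3 \right)} + 36 \log{\left(u + 2 \right)} - 15 \log{\left(u^{2} + 3 \right)} + 50 \sqrt{3} \operatorname{atan}{\left(\frac{\sqrt{3} u}{3} \right)}}{1440} + C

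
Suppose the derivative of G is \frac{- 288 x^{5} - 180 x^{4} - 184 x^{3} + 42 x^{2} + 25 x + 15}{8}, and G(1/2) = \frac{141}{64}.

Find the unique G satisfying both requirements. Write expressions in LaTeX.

G'(x) has the shape u'v + uv' for u = 2 x^{3} + x^{2} - \frac{3}{4} and v = - 3 x^{3} - \frac{3 x^{2}}{4} - \frac{5 x}{2} + 1 — it is the derivative of the product u*v.
A general antiderivative is \left(2 x^{3} + x^{2} - \frac{3}{4}\right) \left(- 3 x^{3} - \frac{3 x^{2}}{4} - \frac{5 x}{2} + 1\right) + C.
The condition gives C = \frac{141}{64} - (\frac{13}{64}) = 2.
So G(x) = - 6 x^{6} - \frac{9 x^{5}}{2} - \frac{23 x^{4}}{4} + \frac{7 x^{3}}{4} + \frac{25 x^{2}}{16} + \frac{15 x}{8} + \frac{5}{4}.
Check: d/dx[- 6 x^{6} - \frac{9 x^{5}}{2} - \frac{23 x^{4}}{4} + \frac{7 x^{3}}{4} + \frac{25 x^{2}}{16} + \frac{15 x}{8} + \frac{5}{4}] = - 36 x^{5} - \frac{45 x^{4}}{2} - 23 x^{3} + \frac{21 x^{2}}{4} + \frac{25 x}{8} + \frac{15}{8}, which equals G'(x).

G(x) = - 6 x^{6} - \frac{9 x^{5}}{2} - \frac{23 x^{4}}{4} + \frac{7 x^{3}}{4} + \frac{25 x^{2}}{16} + \frac{15 x}{8} + \frac{5}{4}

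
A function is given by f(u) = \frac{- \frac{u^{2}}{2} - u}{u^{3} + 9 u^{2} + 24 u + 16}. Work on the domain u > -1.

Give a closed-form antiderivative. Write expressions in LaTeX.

An antiderivative is F(u) = \frac{u \log{\left(u + 1 \right)} - 10 u \log{\left(u + 4 \right)} + 4 \log{\left(u + 1 \right)} - 40 \log{\left(u + 4 \right)} - 24}{18 \left(u + 4\right)}.

The denominator factors as 2 \left(u + 1\right) \left(u + 4\right)^{2}; partial fractions split f into directly integrable pieces: - \frac{5}{9 \left(u + 4\right)} + \frac{4}{3 \left(u + 4\right)^{2}} + \frac{1}{18 \left(u + 1\right)}.
Check: d/du[\frac{u \log{\left(u + 1 \right)} - 10 u \log{\left(u + 4 \right)} + 4 \log{\left(u + 1 \right)} - 40 \log{\left(u + 4 \right)} - 24}{18 \left(u + 4\right)}] = \frac{- u^{2} - 2 u}{2 u^{3} + 18 u^{2} + 48 u + 32}, which equals f(u).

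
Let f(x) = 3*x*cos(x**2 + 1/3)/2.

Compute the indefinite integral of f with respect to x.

F(x) = 3*sin(x**2 + 1/3)/4 + C

f matches the chain-rule pattern g'(h)*h' with inner function h(x) = x**2 + 1/3; substituting u = h(x) collapses the integral.
Check: d/dx[3*sin(x**2 + 1/3)/4] = 3*x*cos(x**2 + 1/3)/2 = f(x).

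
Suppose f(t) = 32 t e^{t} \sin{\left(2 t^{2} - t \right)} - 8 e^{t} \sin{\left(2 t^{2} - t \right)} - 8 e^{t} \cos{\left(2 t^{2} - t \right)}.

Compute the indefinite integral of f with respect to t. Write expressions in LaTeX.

F(t) = - 8 e^{t} \cos{\left(2 t^{2} - t \right)} + C

Recognize the product-rule pattern: f = u'v + uv' with u = - 8 \cos{\left(2 t^{2} - t \right)}, v = e^{t}, so integration by parts undoes it.
Check: d/dt[- 8 e^{t} \cos{\left(2 t^{2} - t \right)}] = 32 t e^{t} \sin{\left(2 t^{2} - t \right)} - 8 e^{t} \sin{\left(2 t^{2} - t \right)} - 8 e^{t} \cos{\left(2 t^{2} - t \right)} = f(t).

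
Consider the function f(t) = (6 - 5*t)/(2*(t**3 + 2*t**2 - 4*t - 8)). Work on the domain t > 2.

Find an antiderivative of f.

An antiderivative is F(t) = (-t*log(t - 2) + t*log(t + 2) - 2*log(t - 2) + 2*log(t + 2) + 16)/(8*(t + 2)).

The denominator factors as 2*(t - 2)*(t + 2)**2; partial fractions split f into directly integrable pieces: 1/(8*(t + 2)) - 2/(t + 2)**2 - 1/(8*(t - 2)).
Check: d/dt[(-t*log(t - 2) + t*log(t + 2) - 2*log(t - 2) + 2*log(t + 2) + 16)/(8*(t + 2))] = (6 - 5*t)/(2*t**3 + 4*t**2 - 8*t - 16), which equals f(t).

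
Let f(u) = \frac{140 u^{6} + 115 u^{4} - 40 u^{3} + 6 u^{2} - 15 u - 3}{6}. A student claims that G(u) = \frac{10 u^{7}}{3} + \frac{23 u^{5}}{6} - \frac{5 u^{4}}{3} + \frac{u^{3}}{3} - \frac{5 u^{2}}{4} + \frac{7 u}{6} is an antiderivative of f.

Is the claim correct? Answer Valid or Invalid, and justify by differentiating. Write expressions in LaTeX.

Invalid: d/du[G] - f = \frac{5}{3}, which is not 0.

d/du[G] = \frac{70 u^{6}}{3} + \frac{115 u^{4}}{6} - \frac{20 u^{3}}{3} + u^{2} - \frac{5 u}{2} + \frac{7}{6}
d/du[G] - f(u) = \frac{5}{3} != 0.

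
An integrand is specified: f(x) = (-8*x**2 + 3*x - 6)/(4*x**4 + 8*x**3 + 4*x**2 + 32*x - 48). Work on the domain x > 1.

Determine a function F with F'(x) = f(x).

The denominator factors as 4*(x - 1)*(x + 3)*(x**2 + 4); partial fractions split f into directly integrable pieces: -(73*x + 158)/(260*(x**2 + 4)) + 87/(208*(x + 3)) - 11/(80*(x - 1)).
Check: d/dx[-11*log(x - 1)/80 + 87*log(x + 3)/208 - 73*log(x**2 + 4)/520 - 79*atan(x/2)/260] = (-8*x**2 + 3*x - 6)/(4*x**4 + 8*x**3 + 4*x**2 + 32*x - 48) = f(x).

An antiderivative is F(x) = -11*log(x - 1)/80 + 87*log(x + 3)/208 - 73*log(x**2 + 4)/520 - 79*atan(x/2)/260.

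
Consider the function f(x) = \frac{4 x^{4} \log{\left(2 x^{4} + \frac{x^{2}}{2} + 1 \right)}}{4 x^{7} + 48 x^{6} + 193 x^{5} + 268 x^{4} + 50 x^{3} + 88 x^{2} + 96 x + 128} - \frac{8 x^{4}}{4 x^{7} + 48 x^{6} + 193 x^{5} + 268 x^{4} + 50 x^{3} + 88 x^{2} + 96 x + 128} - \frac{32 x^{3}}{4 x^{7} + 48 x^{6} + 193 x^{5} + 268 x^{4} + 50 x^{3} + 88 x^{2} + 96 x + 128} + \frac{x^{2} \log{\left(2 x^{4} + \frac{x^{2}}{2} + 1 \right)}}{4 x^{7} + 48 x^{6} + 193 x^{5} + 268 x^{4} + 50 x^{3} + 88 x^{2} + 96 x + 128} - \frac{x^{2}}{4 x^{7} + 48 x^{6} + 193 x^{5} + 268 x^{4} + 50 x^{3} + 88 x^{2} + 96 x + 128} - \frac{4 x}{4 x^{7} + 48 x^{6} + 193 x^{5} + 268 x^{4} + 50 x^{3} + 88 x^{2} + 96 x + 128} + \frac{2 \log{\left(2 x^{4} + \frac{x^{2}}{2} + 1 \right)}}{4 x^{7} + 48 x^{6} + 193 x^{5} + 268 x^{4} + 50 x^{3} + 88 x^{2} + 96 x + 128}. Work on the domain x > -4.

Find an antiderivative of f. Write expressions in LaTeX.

An antiderivative is F(x) = - \frac{\log{\left(2 x^{4} + \frac{x^{2}}{2} + 1 \right)}}{2 x^{2} + 16 x + 32}.

f has the shape u'v + uv' for u = - \frac{1}{2 \left(x + 4\right)^{2}} and v = \log{\left(2 x^{4} + \frac{x^{2}}{2} + 1 \right)} — it is the derivative of the product u*v.
Check: d/dx[- \frac{\log{\left(2 x^{4} + \frac{x^{2}}{2} + 1 \right)}}{2 x^{2} + 16 x + 32}] = \frac{4 x^{4} \log{\left(2 x^{4} + \frac{x^{2}}{2} + 1 \right)} - 8 x^{4} - 32 x^{3} + x^{2} \log{\left(2 x^{4} + \frac{x^{2}}{2} + 1 \right)} - x^{2} - 4 x + 2 \log{\left(2 x^{4} + \frac{x^{2}}{2} + 1 \right)}}{4 x^{7} + 48 x^{6} + 193 x^{5} + 268 x^{4} + 50 x^{3} + 88 x^{2} + 96 x + 128}, which equals f(x).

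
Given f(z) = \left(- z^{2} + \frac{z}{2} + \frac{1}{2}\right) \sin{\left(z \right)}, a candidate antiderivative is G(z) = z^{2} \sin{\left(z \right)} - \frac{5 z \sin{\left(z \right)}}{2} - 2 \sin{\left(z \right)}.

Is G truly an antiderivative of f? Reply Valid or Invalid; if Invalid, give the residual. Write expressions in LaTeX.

d/dz[G] = z^{2} \cos{\left(z \right)} + 2 z \sin{\left(z \right)} - \frac{5 z \cos{\left(z \right)}}{2} - \frac{5 \sin{\left(z \right)}}{2} - 2 \cos{\left(z \right)}
d/dz[G] - f(z) = z^{2} \sin{\left(z \right)} + z^{2} \cos{\left(z \right)} + \frac{3 z \sin{\left(z \right)}}{2} - \frac{5 z \cos{\left(z \right)}}{2} - 3 \sin{\left(z \right)} - 2 \cos{\left(z \right)} != 0.

Invalid: d/dz[G] - f = z^{2} \sin{\left(z \right)} + z^{2} \cos{\left(z \right)} + \frac{3 z \sin{\left(z \right)}}{2} - \frac{5 z \cos{\left(z \right)}}{2} - 3 \sin{\left(z \right)} - 2 \cos{\left(z \right)}, which is not 0.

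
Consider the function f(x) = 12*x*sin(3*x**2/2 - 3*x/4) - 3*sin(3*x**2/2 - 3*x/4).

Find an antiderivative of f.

The substitution u = 3*x**2/2 - 3*x/4 works: f is exactly (dF/du)*(du/dx) for that inner function.
Check: d/dx[-4*cos(3*x**2/2 - 3*x/4)] = 12*x*sin(3*x**2/2 - 3*x/4) - 3*sin(3*x**2/2 - 3*x/4) = f(x).

An antiderivative is F(x) = -4*cos(3*x**2/2 - 3*x/4).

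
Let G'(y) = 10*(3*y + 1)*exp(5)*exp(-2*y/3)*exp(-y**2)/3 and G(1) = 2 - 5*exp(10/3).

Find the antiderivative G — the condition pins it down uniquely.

G(y) = 2 - 5*exp(5)*exp(-2*y/3)*exp(-y**2)

The substitution u = -y**2 - 2*y/3 + 5 works: G'(y) is exactly (dG/du)*(du/dy) for that inner function.
A general antiderivative is -5*exp(-y**2 - 2*y/3 + 5) + C.
The condition gives C = 2 - 5*exp(10/3) - (-5*exp(10/3)) = 2.
So G(y) = 2 - 5*exp(5)*exp(-2*y/3)*exp(-y**2).
Check: d/dy[2 - 5*exp(5)*exp(-2*y/3)*exp(-y**2)] = (30*y*exp(5) + 10*exp(5))*exp(-2*y/3)*exp(-y**2)/3, which equals G'(y).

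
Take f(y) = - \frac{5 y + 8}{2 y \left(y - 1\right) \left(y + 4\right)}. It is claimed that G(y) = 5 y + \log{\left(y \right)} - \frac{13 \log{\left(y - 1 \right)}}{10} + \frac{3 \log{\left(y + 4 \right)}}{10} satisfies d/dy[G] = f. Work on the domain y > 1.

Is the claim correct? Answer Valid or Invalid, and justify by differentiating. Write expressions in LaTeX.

d/dy[G] = \frac{10 y^{3} + 30 y^{2} - 45 y - 8}{2 y^{3} + 6 y^{2} - 8 y}
d/dy[G] - f(y) = 5 != 0.

Invalid: d/dy[G] - f = 5, which is not 0.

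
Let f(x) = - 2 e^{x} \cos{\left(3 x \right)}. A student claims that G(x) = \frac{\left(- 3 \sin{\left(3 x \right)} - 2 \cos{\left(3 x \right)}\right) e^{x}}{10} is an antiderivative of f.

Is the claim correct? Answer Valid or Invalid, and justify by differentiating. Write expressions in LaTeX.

Invalid: d/dx[G] - f = \frac{3 e^{x} \sin{\left(3 x \right)}}{10} + \frac{9 e^{x} \cos{\left(3 x \right)}}{10}, which is not 0.

d/dx[G] = \frac{3 e^{x} \sin{\left(3 x \right)}}{10} - \frac{11 e^{x} \cos{\left(3 x \right)}}{10}
d/dx[G] - f(x) = \frac{3 e^{x} \sin{\left(3 x \right)}}{10} + \frac{9 e^{x} \cos{\left(3 x \right)}}{10} != 0.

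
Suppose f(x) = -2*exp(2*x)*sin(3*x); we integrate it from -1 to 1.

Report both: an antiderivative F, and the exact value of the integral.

Antiderivative: F(x) = 2*(-2*sin(3*x) + 3*cos(3*x))*exp(2*x)/13; value = 6*exp(2)*cos(3)/13 - 4*exp(2)*sin(3)/13 - 4*exp(-2)*sin(3)/13 - 6*exp(-2)*cos(3)/13

A first test for any F(x): its x-derivative must equal f(x) identically.
F(x) = 2*(-2*sin(3*x) + 3*cos(3*x))*exp(2*x)/13 is an antiderivative of f.
Check: d/dx[2*(-2*sin(3*x) + 3*cos(3*x))*exp(2*x)/13] = -2*exp(2*x)*sin(3*x) = f(x).
F(1) = 6*exp(2)*cos(3)/13 - 4*exp(2)*sin(3)/13; F(-1) = 6*exp(-2)*cos(3)/13 + 4*exp(-2)*sin(3)/13.
Integral = F(1) - F(-1) = 6*exp(2)*cos(3)/13 - 4*exp(2)*sin(3)/13 - 4*exp(-2)*sin(3)/13 - 6*exp(-2)*cos(3)/13.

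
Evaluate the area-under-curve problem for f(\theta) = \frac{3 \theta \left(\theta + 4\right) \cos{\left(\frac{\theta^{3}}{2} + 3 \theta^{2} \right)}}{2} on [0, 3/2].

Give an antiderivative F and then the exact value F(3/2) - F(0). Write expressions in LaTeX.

f matches the chain-rule pattern g'(h)*h' with inner function h(\theta) = \frac{\theta^{3}}{2} + 3 \theta^{2}; substituting u = h(\theta) collapses the integral.
F(\theta) = \sin{\left(\frac{\theta^{3}}{2} + 3 \theta^{2} \right)} is an antiderivative of f.
Check: d/d\theta[\sin{\left(\frac{\theta^{3}}{2} + 3 \theta^{2} \right)}] = \frac{3 \theta^{2} \cos{\left(\frac{\theta^{3}}{2} + 3 \theta^{2} \right)}}{2} + 6 \theta \cos{\left(\frac{\theta^{3}}{2} + 3 \theta^{2} \right)}, which equals f(\theta).
F(3/2) = \sin{\left(\frac{135}{16} \right)}; F(0) = 0.
Integral = F(3/2) - F(0) = \sin{\left(\frac{135}{16} \right)}.

Antiderivative: F(\theta) = \sin{\left(\frac{\theta^{3}}{2} + 3 \theta^{2} \right)}; value = \sin{\left(\frac{135}{16} \right)}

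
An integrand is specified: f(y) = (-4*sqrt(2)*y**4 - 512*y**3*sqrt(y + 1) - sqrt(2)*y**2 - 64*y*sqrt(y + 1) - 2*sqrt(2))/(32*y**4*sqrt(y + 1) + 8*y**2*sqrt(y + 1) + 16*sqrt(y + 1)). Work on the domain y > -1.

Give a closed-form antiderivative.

Differentiate the proposed F(y) back; it has to land on f(y) exactly.
Check: d/dy[-sqrt(2)*sqrt(y + 1)/4 - 4*log(2*y**4 + y**2/2 + 1)] = (-4*sqrt(2)*y**4 - 512*y**3*sqrt(y + 1) - sqrt(2)*y**2 - 64*y*sqrt(y + 1) - 2*sqrt(2))/(32*y**4*sqrt(y + 1) + 8*y**2*sqrt(y + 1) + 16*sqrt(y + 1)) = f(y).

An antiderivative is F(y) = -sqrt(2)*sqrt(y + 1)/4 - 4*log(2*y**4 + y**2/2 + 1).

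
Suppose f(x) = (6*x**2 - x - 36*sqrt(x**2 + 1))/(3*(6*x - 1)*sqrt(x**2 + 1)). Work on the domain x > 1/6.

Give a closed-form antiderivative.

Whatever form F(x) takes, F'(x) = f(x) is non-negotiable.
Check: d/dx[(sqrt(x**2 + 1) - 6*log(3*x - 1/2))/3] = (6*x**2 - x - 36*sqrt(x**2 + 1))/(18*x*sqrt(x**2 + 1) - 3*sqrt(x**2 + 1)), which equals f(x).

An antiderivative is F(x) = (sqrt(x**2 + 1) - 6*log(3*x - 1/2))/3.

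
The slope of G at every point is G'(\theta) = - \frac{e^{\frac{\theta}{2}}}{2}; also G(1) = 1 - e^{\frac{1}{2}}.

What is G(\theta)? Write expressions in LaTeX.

G(\theta) = 1 - e^{\frac{\theta}{2}}

A first test for any G(\theta): its \theta-derivative must equal the given G'(\theta).
A general antiderivative is - e^{\frac{\theta}{2}} + C.
The condition gives C = 1 - e^{\frac{1}{2}} - (- e^{\frac{1}{2}}) = 1.
So G(\theta) = 1 - e^{\frac{\theta}{2}}.
Check: d/d\theta[1 - e^{\frac{\theta}{2}}] = - \frac{e^{\frac{\theta}{2}}}{2} = G'(\theta).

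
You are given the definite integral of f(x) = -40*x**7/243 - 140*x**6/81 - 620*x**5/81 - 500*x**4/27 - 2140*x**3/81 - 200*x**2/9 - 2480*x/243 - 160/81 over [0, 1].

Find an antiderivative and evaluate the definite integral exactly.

f matches the chain-rule pattern g'(h)*h' with inner function h(x) = -x**2/3 - x - 2/3; substituting u = h(x) collapses the integral.
F(x) = -5*x**8/243 - 20*x**7/81 - 310*x**6/243 - 100*x**5/27 - 535*x**4/81 - 200*x**3/27 - 1240*x**2/243 - 160*x/81 is an antiderivative of f.
Check: d/dx[-5*x**8/243 - 20*x**7/81 - 310*x**6/243 - 100*x**5/27 - 535*x**4/81 - 200*x**3/27 - 1240*x**2/243 - 160*x/81] = -40*x**7/243 - 140*x**6/81 - 620*x**5/81 - 500*x**4/27 - 2140*x**3/81 - 200*x**2/9 - 2480*x/243 - 160/81 = f(x).
F(1) = -6400/243; F(0) = 0.
Integral = F(1) - F(0) = -6400/243.

Antiderivative: F(x) = -5*x**8/243 - 20*x**7/81 - 310*x**6/243 - 100*x**5/27 - 535*x**4/81 - 200*x**3/27 - 1240*x**2/243 - 160*x/81; value = -6400/243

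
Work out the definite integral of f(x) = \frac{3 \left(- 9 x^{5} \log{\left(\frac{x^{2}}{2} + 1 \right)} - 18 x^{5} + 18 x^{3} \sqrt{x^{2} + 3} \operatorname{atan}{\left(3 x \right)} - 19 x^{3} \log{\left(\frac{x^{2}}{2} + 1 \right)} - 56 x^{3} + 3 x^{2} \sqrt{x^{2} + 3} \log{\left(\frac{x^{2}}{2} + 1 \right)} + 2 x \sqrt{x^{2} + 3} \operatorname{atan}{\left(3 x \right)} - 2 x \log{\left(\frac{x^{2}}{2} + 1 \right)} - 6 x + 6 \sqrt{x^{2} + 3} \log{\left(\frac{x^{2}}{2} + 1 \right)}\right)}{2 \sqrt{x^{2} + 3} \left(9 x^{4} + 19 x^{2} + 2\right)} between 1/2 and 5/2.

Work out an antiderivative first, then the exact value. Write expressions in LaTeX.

Antiderivative: F(x) = - \frac{3 \sqrt{x^{2} + 3} \log{\left(\frac{x^{2}}{2} + 1 \right)}}{2} + \frac{3 \log{\left(\frac{x^{2}}{2} + 1 \right)} \operatorname{atan}{\left(3 x \right)}}{2}; value = - \frac{3 \sqrt{37} \log{\left(\frac{33}{8} \right)}}{4} - \frac{3 \log{\left(\frac{9}{8} \right)} \operatorname{atan}{\left(\frac{3}{2} \right)}}{2} + \frac{3 \sqrt{13} \log{\left(\frac{9}{8} \right)}}{4} + \frac{3 \log{\left(\frac{33}{8} \right)} \operatorname{atan}{\left(\frac{15}{2} \right)}}{2}

Recognize the product-rule pattern: f = u'v + uv' with u = - \frac{3 \sqrt{x^{2} + 3}}{2} + \frac{3 \operatorname{atan}{\left(3 x \right)}}{2}, v = \log{\left(\frac{x^{2}}{2} + 1 \right)}, so integration by parts undoes it.
F(x) = - \frac{3 \sqrt{x^{2} + 3} \log{\left(\frac{x^{2}}{2} + 1 \right)}}{2} + \frac{3 \log{\left(\frac{x^{2}}{2} + 1 \right)} \operatorname{atan}{\left(3 x \right)}}{2} is an antiderivative of f.
Check: d/dx[- \frac{3 \sqrt{x^{2} + 3} \log{\left(\frac{x^{2}}{2} + 1 \right)}}{2} + \frac{3 \log{\left(\frac{x^{2}}{2} + 1 \right)} \operatorname{atan}{\left(3 x \right)}}{2}] = \frac{- 27 x^{5} \log{\left(\frac{x^{2}}{2} + 1 \right)} - 54 x^{5} + 54 x^{3} \sqrt{x^{2} + 3} \operatorname{atan}{\left(3 x \right)} - 57 x^{3} \log{\left(\frac{x^{2}}{2} + 1 \right)} - 168 x^{3} + 9 x^{2} \sqrt{x^{2} + 3} \log{\left(\frac{x^{2}}{2} + 1 \right)} + 6 x \sqrt{x^{2} + 3} \operatorname{atan}{\left(3 x \right)} - 6 x \log{\left(\frac{x^{2}}{2} + 1 \right)} - 18 x + 18 \sqrt{x^{2} + 3} \log{\left(\frac{x^{2}}{2} + 1 \right)}}{18 x^{4} \sqrt{x^{2} + 3} + 38 x^{2} \sqrt{x^{2} + 3} + 4 \sqrt{x^{2} + 3}}, which equals f(x).
F(5/2) = - \frac{3 \sqrt{37} \log{\left(\frac{33}{8} \right)}}{4} + \frac{3 \log{\left(\frac{33}{8} \right)} \operatorname{atan}{\left(\frac{15}{2} \right)}}{2}; F(1/2) = - \frac{3 \sqrt{13} \log{\left(\frac{9}{8} \right)}}{4} + \frac{3 \log{\left(\frac{9}{8} \right)} \operatorname{atan}{\left(\frac{3}{2} \right)}}{2}.
Integral = F(5/2) - F(1/2) = - \frac{3 \sqrt{37} \log{\left(\frac{33}{8} \right)}}{4} - \frac{3 \log{\left(\frac{9}{8} \right)} \operatorname{atan}{\left(\frac{3}{2} \right)}}{2} + \frac{3 \sqrt{13} \log{\left(\frac{9}{8} \right)}}{4} + \frac{3 \log{\left(\frac{33}{8} \right)} \operatorname{atan}{\left(\frac{15}{2} \right)}}{2}.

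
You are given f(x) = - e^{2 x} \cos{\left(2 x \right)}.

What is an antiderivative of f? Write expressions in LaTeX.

An antiderivative is F(x) = - \frac{\left(\sin{\left(2 x \right)} + \cos{\left(2 x \right)}\right) e^{2 x}}{4}.

A first test for any F(x): its x-derivative must equal f(x) identically.
Check: d/dx[- \frac{\left(\sin{\left(2 x \right)} + \cos{\left(2 x \right)}\right) e^{2 x}}{4}] = - e^{2 x} \cos{\left(2 x \right)} = f(x).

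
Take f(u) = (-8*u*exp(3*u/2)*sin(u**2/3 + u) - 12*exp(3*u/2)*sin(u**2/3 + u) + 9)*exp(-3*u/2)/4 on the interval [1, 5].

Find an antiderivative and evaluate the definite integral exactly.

Antiderivative: F(u) = 3*cos(u**2/3 + u) - 3*exp(-3*u/2)/2; value = -3*cos(4/3) - 3*exp(-15/2)/2 + 3*exp(-3/2)/2 + 3*cos(40/3)

A candidate is checked by its d/du: the result must match f(u).
F(u) = 3*cos(u**2/3 + u) - 3*exp(-3*u/2)/2 is an antiderivative of f.
Check: d/du[3*cos(u**2/3 + u) - 3*exp(-3*u/2)/2] = (-8*u*exp(3*u/2)*sin(u**2/3 + u) - 12*exp(3*u/2)*sin(u**2/3 + u) + 9)*exp(-3*u/2)/4 = f(u).
F(5) = -3*exp(-15/2)/2 + 3*cos(40/3); F(1) = -3*exp(-3/2)/2 + 3*cos(4/3).
Integral = F(5) - F(1) = -3*cos(4/3) - 3*exp(-15/2)/2 + 3*exp(-3/2)/2 + 3*cos(40/3).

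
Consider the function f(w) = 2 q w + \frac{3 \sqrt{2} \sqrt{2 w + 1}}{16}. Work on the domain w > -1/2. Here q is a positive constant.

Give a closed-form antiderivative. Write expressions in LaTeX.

An antiderivative is F(w) = \frac{16 q w^{2} + 2 \sqrt{2} w \sqrt{2 w + 1} + \sqrt{2} \sqrt{2 w + 1}}{16}.

The integrand splits into summands that can be handled one at a time.
Check: d/dw[\frac{16 q w^{2} + 2 \sqrt{2} w \sqrt{2 w + 1} + \sqrt{2} \sqrt{2 w + 1}}{16}] = \frac{32 q w \sqrt{2 w + 1} + 6 \sqrt{2} w + 3 \sqrt{2}}{16 \sqrt{2 w + 1}}, which equals f(w).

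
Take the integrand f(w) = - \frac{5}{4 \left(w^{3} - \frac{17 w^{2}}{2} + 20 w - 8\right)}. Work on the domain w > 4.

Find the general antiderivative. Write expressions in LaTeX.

F(w) = \frac{5 \log{\left(w - 4 \right)}}{49} - \frac{5 \log{\left(w - \frac{1}{2} \right)}}{49} + \frac{5}{14 w - 56} + C

The denominator factors as 2 \left(w - 4\right)^{2} \left(2 w - 1\right); partial fractions split f into directly integrable pieces: - \frac{10}{49 \left(2 w - 1\right)} + \frac{5}{49 \left(w - 4\right)} - \frac{5}{14 \left(w - 4\right)^{2}}.
Check: d/dw[\frac{5 \log{\left(w - 4 \right)}}{49} - \frac{5 \log{\left(w - \frac{1}{2} \right)}}{49} + \frac{5}{14 w - 56}] = - \frac{5}{4 w^{3} - 34 w^{2} + 80 w - 32}, which equals f(w).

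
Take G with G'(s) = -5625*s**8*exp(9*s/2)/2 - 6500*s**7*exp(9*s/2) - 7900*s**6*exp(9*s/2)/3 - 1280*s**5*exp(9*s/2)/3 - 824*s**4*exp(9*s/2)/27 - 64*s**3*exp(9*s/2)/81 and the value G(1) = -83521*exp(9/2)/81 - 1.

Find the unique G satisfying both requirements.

G(s) = -625*s**8*exp(9*s/2) - 1000*s**7*exp(9*s/2)/3 - 200*s**6*exp(9*s/2)/3 - 160*s**5*exp(9*s/2)/27 - 16*s**4*exp(9*s/2)/81 - 1

Recognize the product-rule pattern: G'(s) = u'v + uv' with u = -(-5*s**2 - 2*s/3)**4, v = exp(9*s/2), so integration by parts undoes it.
A general antiderivative is -(-5*s**2 - 2*s/3)**4*exp(9*s/2) + C.
The condition gives C = -83521*exp(9/2)/81 - 1 - (-83521*exp(9/2)/81) = -1.
So G(s) = -625*s**8*exp(9*s/2) - 1000*s**7*exp(9*s/2)/3 - 200*s**6*exp(9*s/2)/3 - 160*s**5*exp(9*s/2)/27 - 16*s**4*exp(9*s/2)/81 - 1.
Check: d/ds[-625*s**8*exp(9*s/2) - 1000*s**7*exp(9*s/2)/3 - 200*s**6*exp(9*s/2)/3 - 160*s**5*exp(9*s/2)/27 - 16*s**4*exp(9*s/2)/81 - 1] = -5625*s**8*exp(9*s/2)/2 - 6500*s**7*exp(9*s/2) - 7900*s**6*exp(9*s/2)/3 - 1280*s**5*exp(9*s/2)/3 - 824*s**4*exp(9*s/2)/27 - 64*s**3*exp(9*s/2)/81 = G'(s).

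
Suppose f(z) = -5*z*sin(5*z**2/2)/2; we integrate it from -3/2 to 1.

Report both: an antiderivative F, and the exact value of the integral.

Antiderivative: F(z) = cos(5*z**2/2)/2; value = cos(5/2)/2 - cos(45/8)/2

f matches the chain-rule pattern g'(h)*h' with inner function h(z) = 5*z**2/2; substituting u = h(z) collapses the integral.
F(z) = cos(5*z**2/2)/2 is an antiderivative of f.
Check: d/dz[cos(5*z**2/2)/2] = -5*z*sin(5*z**2/2)/2 = f(z).
F(1) = cos(5/2)/2; F(-3/2) = cos(45/8)/2.
Integral = F(1) - F(-3/2) = cos(5/2)/2 - cos(45/8)/2.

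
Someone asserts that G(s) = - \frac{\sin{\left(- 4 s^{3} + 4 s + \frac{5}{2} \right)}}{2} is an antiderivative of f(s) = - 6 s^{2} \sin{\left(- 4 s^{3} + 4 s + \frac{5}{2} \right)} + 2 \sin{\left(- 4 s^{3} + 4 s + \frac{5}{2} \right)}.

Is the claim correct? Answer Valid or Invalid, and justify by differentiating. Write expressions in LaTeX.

d/ds[G] = 6 s^{2} \cos{\left(- 4 s^{3} + 4 s + \frac{5}{2} \right)} - 2 \cos{\left(- 4 s^{3} + 4 s + \frac{5}{2} \right)}
d/ds[G] - f(s) = 6 s^{2} \sin{\left(- 4 s^{3} + 4 s + \frac{5}{2} \right)} + 6 s^{2} \cos{\left(- 4 s^{3} + 4 s + \frac{5}{2} \right)} - 2 \sin{\left(- 4 s^{3} + 4 s + \frac{5}{2} \right)} - 2 \cos{\left(- 4 s^{3} + 4 s + \frac{5}{2} \right)} != 0.

Invalid: d/ds[G] - f = 6 s^{2} \sin{\left(- 4 s^{3} + 4 s + \frac{5}{2} \right)} + 6 s^{2} \cos{\left(- 4 s^{3} + 4 s + \frac{5}{2} \right)} - 2 \sin{\left(- 4 s^{3} + 4 s + \frac{5}{2} \right)} - 2 \cos{\left(- 4 s^{3} + 4 s + \frac{5}{2} \right)}, which is not 0.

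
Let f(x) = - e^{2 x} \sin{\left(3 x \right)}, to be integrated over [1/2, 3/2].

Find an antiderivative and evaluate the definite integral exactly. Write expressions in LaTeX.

Differentiate the proposed F(x) back; it has to land on f(x) exactly.
F(x) = - \frac{2 e^{2 x} \sin{\left(3 x \right)}}{13} + \frac{3 e^{2 x} \cos{\left(3 x \right)}}{13} is an antiderivative of f.
Check: d/dx[- \frac{2 e^{2 x} \sin{\left(3 x \right)}}{13} + \frac{3 e^{2 x} \cos{\left(3 x \right)}}{13}] = - e^{2 x} \sin{\left(3 x \right)} = f(x).
F(3/2) = \frac{3 e^{3} \cos{\left(\frac{9}{2} \right)}}{13} - \frac{2 e^{3} \sin{\left(\frac{9}{2} \right)}}{13}; F(1/2) = - \frac{2 e \sin{\left(\frac{3}{2} \right)}}{13} + \frac{3 e \cos{\left(\frac{3}{2} \right)}}{13}.
Integral = F(3/2) - F(1/2) = \frac{3 e^{3} \cos{\left(\frac{9}{2} \right)}}{13} - \frac{3 e \cos{\left(\frac{3}{2} \right)}}{13} + \frac{2 e \sin{\left(\frac{3}{2} \right)}}{13} - \frac{2 e^{3} \sin{\left(\frac{9}{2} \right)}}{13}.

Antiderivative: F(x) = - \frac{2 e^{2 x} \sin{\left(3 x \right)}}{13} + \frac{3 e^{2 x} \cos{\left(3 x \right)}}{13}; value = \frac{3 e^{3} \cos{\left(\frac{9}{2} \right)}}{13} - \frac{3 e \cos{\left(\frac{3}{2} \right)}}{13} + \frac{2 e \sin{\left(\frac{3}{2} \right)}}{13} - \frac{2 e^{3} \sin{\left(\frac{9}{2} \right)}}{13}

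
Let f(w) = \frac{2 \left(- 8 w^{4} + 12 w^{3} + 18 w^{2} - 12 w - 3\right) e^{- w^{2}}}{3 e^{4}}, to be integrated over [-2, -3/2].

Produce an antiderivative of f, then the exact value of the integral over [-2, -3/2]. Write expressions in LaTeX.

Recognize the product-rule pattern: f = u'v + uv' with u = \frac{8 w^{3}}{3} - 4 w^{2} - 2 w, v = e^{- w^{2} - 4}, so integration by parts undoes it.
F(w) = \frac{2 w \left(4 w^{2} - 6 w - 3\right) e^{- w^{2} - 4}}{3} is an antiderivative of f.
Check: d/dw[\frac{2 w \left(4 w^{2} - 6 w - 3\right) e^{- w^{2} - 4}}{3}] = \frac{\left(- 16 w^{4} + 24 w^{3} + 36 w^{2} - 24 w - 6\right) e^{- w^{2}}}{3 e^{4}}, which equals f(w).
F(-3/2) = - \frac{15}{e^{\frac{25}{4}}}; F(-2) = - \frac{100}{3 e^{8}}.
Integral = F(-3/2) - F(-2) = - \frac{15}{e^{\frac{25}{4}}} + \frac{100}{3 e^{8}}.

Antiderivative: F(w) = \frac{2 w \left(4 w^{2} - 6 w - 3\right) e^{- w^{2} - 4}}{3}; value = - \frac{15}{e^{\frac{25}{4}}} + \frac{100}{3 e^{8}}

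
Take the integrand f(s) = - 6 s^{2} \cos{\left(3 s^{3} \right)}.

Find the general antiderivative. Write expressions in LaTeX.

f matches the chain-rule pattern g'(h)*h' with inner function h(s) = 3 s^{3}; substituting u = h(s) collapses the integral.
Check: d/ds[- \frac{2 \sin{\left(3 s^{3} \right)}}{3}] = - 6 s^{2} \cos{\left(3 s^{3} \right)} = f(s).

F(s) = - \frac{2 \sin{\left(3 s^{3} \right)}}{3} + C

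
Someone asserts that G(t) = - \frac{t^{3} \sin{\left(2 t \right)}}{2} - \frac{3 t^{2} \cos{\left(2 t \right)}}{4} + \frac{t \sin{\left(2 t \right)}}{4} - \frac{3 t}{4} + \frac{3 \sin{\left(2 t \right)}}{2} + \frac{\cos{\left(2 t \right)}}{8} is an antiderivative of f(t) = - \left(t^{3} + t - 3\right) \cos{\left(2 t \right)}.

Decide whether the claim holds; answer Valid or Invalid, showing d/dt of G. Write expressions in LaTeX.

d/dt[G] = - t^{3} \cos{\left(2 t \right)} - t \cos{\left(2 t \right)} + 3 \cos{\left(2 t \right)} - \frac{3}{4}
d/dt[G] - f(t) = - \frac{3}{4} != 0.

Invalid: d/dt[G] - f = - \frac{3}{4}, which is not 0.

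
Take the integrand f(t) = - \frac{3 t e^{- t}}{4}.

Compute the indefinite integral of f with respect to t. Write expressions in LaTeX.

f has the shape u'v + uv' for u = \frac{3 t}{4} + \frac{3}{4} and v = e^{- t} — it is the derivative of the product u*v.
Check: d/dt[\frac{3 \left(t + 1\right) e^{- t}}{4}] = - \frac{3 t e^{- t}}{4} = f(t).

F(t) = \frac{3 \left(t + 1\right) e^{- t}}{4} + C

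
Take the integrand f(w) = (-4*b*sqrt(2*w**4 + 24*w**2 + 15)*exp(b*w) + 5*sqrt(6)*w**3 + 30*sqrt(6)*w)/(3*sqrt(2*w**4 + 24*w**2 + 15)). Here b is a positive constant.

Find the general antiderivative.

Recover f(w) by differentiating a candidate F(w); any mismatch rules it out.
Check: d/dw[sqrt(6)*(15*sqrt(2*w**4 + 24*w**2 + 15) - 8*sqrt(6)*exp(b*w))/36] = (-4*b*sqrt(2*w**4 + 24*w**2 + 15)*exp(b*w) + 5*sqrt(6)*w**3 + 30*sqrt(6)*w)/(3*sqrt(2*w**4 + 24*w**2 + 15)) = f(w).

F(w) = sqrt(6)*(15*sqrt(2*w**4 + 24*w**2 + 15) - 8*sqrt(6)*exp(b*w))/36 + C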